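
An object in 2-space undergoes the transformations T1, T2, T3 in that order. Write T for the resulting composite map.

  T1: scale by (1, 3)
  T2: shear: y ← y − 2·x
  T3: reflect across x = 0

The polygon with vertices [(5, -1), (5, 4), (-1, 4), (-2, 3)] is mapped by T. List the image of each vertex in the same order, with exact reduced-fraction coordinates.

T1 scale by (1, 3): (5, -1) → (5, -3); (5, 4) → (5, 12); (-1, 4) → (-1, 12); (-2, 3) → (-2, 9)
T2 shear: y ← y − 2·x: (5, -3) → (5, -13); (5, 12) → (5, 2); (-1, 12) → (-1, 14); (-2, 9) → (-2, 13)
T3 reflect across x = 0: (5, -13) → (-5, -13); (5, 2) → (-5, 2); (-1, 14) → (1, 14); (-2, 13) → (2, 13)

image vertices: (-5, -13), (-5, 2), (1, 14), (2, 13)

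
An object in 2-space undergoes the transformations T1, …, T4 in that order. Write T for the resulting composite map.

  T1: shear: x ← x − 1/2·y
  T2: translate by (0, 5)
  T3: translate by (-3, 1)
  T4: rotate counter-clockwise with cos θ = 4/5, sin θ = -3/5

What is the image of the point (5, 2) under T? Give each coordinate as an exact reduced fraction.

T1 shear: x ← x − 1/2·y: (5, 2) → (4, 2)
T2 translate by (0, 5): (4, 2) → (4, 7)
T3 translate by (-3, 1): (4, 7) → (1, 8)
T4 rotate counter-clockwise with cos θ = 4/5, sin θ = -3/5: (1, 8) → (28/5, 29/5)

T(p) = (28/5, 29/5)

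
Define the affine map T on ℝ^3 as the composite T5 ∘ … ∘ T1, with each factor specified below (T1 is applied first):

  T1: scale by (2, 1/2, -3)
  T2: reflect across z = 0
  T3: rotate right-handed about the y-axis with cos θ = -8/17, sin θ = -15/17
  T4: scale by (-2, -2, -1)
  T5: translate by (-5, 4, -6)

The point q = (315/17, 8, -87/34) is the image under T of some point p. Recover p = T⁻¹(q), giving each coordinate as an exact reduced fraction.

T1 = [2 0 0 0; 0 1/2 0 0; 0 0 -3 0; 0 0 0 1]
T2·T1 = [2 0 0 0; 0 1/2 0 0; 0 0 3 0; 0 0 0 1]
T3·…·T1 = [-16/17 0 -45/17 0; 0 1/2 0 0; 30/17 0 -24/17 0; 0 0 0 1]
T4·…·T1 = [32/17 0 90/17 0; 0 -1 0 0; -30/17 0 24/17 0; 0 0 0 1]
T5·…·T1 = [32/17 0 90/17 -5; 0 -1 0 4; -30/17 0 24/17 -6; 0 0 0 1]
det M = -12; M⁻¹ = [2/17 0 -15/34 -35/17; 0 -1 0 4; 5/34 0 8/51 57/34; 0 0 0 1]
M⁻¹ · (315/17, 8, -87/34)ᵀ = (5/4, -4, 4)ᵀ

p = (5/4, -4, 4)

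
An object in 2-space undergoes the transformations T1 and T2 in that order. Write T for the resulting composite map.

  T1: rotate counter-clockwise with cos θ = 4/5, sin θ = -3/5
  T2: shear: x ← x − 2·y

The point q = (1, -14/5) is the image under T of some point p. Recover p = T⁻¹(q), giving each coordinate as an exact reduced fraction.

T1 = [4/5 3/5 0; -3/5 4/5 0; 0 0 1]
T2·T1 = [2 -1 0; -3/5 4/5 0; 0 0 1]
det M = 1; M⁻¹ = [4/5 1 0; 3/5 2 0; 0 0 1]
M⁻¹ · (1, -14/5)ᵀ = (-2, -5)ᵀ

p = (-2, -5)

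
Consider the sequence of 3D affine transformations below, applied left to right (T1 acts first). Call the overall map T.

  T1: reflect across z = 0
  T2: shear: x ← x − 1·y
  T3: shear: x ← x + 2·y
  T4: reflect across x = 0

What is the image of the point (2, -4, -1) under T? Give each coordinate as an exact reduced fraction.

T(p) = (2, -4, 1)

T1 reflect across z = 0: (2, -4, -1) → (2, -4, 1)
T2 shear: x ← x − 1·y: (2, -4, 1) → (6, -4, 1)
T3 shear: x ← x + 2·y: (6, -4, 1) → (-2, -4, 1)
T4 reflect across x = 0: (-2, -4, 1) → (2, -4, 1)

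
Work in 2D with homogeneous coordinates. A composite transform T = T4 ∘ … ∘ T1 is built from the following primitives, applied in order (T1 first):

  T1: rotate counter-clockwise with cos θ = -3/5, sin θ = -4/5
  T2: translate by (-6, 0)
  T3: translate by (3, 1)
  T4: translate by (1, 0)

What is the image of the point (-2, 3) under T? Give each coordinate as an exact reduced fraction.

T1 rotate counter-clockwise with cos θ = -3/5, sin θ = -4/5: (-2, 3) → (18/5, -1/5)
T2 translate by (-6, 0): (18/5, -1/5) → (-12/5, -1/5)
T3 translate by (3, 1): (-12/5, -1/5) → (3/5, 4/5)
T4 translate by (1, 0): (3/5, 4/5) → (8/5, 4/5)

T(p) = (8/5, 4/5)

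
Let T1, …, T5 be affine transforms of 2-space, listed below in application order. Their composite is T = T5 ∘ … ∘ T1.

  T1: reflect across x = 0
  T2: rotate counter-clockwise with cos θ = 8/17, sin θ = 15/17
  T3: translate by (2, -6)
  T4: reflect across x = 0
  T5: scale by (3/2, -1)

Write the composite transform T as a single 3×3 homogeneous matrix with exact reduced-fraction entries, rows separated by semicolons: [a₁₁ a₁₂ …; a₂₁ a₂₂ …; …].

T = [12/17 45/34 -3; 15/17 -8/17 6; 0 0 1]

T1 = [-1 0 0; 0 1 0; 0 0 1]
T2·T1 = [-8/17 -15/17 0; -15/17 8/17 0; 0 0 1]
T3·…·T1 = [-8/17 -15/17 2; -15/17 8/17 -6; 0 0 1]
T4·…·T1 = [8/17 15/17 -2; -15/17 8/17 -6; 0 0 1]
T5·…·T1 = [12/17 45/34 -3; 15/17 -8/17 6; 0 0 1]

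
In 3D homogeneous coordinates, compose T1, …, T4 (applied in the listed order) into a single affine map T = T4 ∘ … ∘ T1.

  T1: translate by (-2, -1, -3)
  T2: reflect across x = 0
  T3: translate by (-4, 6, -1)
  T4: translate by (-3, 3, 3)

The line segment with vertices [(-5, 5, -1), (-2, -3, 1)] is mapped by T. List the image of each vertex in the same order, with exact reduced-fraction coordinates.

image vertices: (0, 13, -2), (-3, 5, 0)

T1 translate by (-2, -1, -3): (-5, 5, -1) → (-7, 4, -4); (-2, -3, 1) → (-4, -4, -2)
T2 reflect across x = 0: (-7, 4, -4) → (7, 4, -4); (-4, -4, -2) → (4, -4, -2)
T3 translate by (-4, 6, -1): (7, 4, -4) → (3, 10, -5); (4, -4, -2) → (0, 2, -3)
T4 translate by (-3, 3, 3): (3, 10, -5) → (0, 13, -2); (0, 2, -3) → (-3, 5, 0)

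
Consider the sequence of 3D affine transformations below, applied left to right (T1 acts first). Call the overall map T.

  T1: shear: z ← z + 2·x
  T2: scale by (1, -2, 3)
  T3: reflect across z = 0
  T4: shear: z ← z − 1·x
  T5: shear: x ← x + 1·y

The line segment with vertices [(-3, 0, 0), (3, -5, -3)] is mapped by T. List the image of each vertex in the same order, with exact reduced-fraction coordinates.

T1 shear: z ← z + 2·x: (-3, 0, 0) → (-3, 0, -6); (3, -5, -3) → (3, -5, 3)
T2 scale by (1, -2, 3): (-3, 0, -6) → (-3, 0, -18); (3, -5, 3) → (3, 10, 9)
T3 reflect across z = 0: (-3, 0, -18) → (-3, 0, 18); (3, 10, 9) → (3, 10, -9)
T4 shear: z ← z − 1·x: (-3, 0, 18) → (-3, 0, 21); (3, 10, -9) → (3, 10, -12)
T5 shear: x ← x + 1·y: (-3, 0, 21) → (-3, 0, 21); (3, 10, -12) → (13, 10, -12)

image vertices: (-3, 0, 21), (13, 10, -12)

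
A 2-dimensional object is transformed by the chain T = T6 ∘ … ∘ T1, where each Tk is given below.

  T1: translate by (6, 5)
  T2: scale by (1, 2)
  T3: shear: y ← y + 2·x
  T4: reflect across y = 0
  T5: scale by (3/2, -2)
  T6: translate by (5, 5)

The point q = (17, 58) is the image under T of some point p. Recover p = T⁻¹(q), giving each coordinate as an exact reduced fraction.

T1 = [1 0 6; 0 1 5; 0 0 1]
T2·T1 = [1 0 6; 0 2 10; 0 0 1]
T3·…·T1 = [1 0 6; 2 2 22; 0 0 1]
T4·…·T1 = [1 0 6; -2 -2 -22; 0 0 1]
T5·…·T1 = [3/2 0 9; 4 4 44; 0 0 1]
T6·…·T1 = [3/2 0 14; 4 4 49; 0 0 1]
det M = 6; M⁻¹ = [2/3 0 -28/3; -2/3 1/4 -35/12; 0 0 1]
M⁻¹ · (17, 58)ᵀ = (2, 1/4)ᵀ

p = (2, 1/4)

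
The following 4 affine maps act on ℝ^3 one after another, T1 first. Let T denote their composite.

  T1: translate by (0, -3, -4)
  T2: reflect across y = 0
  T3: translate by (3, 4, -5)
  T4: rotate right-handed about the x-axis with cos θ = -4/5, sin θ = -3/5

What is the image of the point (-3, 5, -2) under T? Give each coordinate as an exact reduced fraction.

T(p) = (0, -41/5, 38/5)

T1 translate by (0, -3, -4): (-3, 5, -2) → (-3, 2, -6)
T2 reflect across y = 0: (-3, 2, -6) → (-3, -2, -6)
T3 translate by (3, 4, -5): (-3, -2, -6) → (0, 2, -11)
T4 rotate right-handed about the x-axis with cos θ = -4/5, sin θ = -3/5: (0, 2, -11) → (0, -41/5, 38/5)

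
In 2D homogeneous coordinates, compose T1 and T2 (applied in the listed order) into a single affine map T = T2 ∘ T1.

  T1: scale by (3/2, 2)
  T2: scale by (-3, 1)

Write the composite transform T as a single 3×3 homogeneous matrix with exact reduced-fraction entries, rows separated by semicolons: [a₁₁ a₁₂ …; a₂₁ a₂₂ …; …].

T1 = [3/2 0 0; 0 2 0; 0 0 1]
T2·T1 = [-9/2 0 0; 0 2 0; 0 0 1]

T = [-9/2 0 0; 0 2 0; 0 0 1]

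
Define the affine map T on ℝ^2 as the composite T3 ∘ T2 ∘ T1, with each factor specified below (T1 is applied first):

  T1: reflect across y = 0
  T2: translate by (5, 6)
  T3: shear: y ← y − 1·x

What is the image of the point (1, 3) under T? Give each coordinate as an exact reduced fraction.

T(p) = (6, -3)

T1 reflect across y = 0: (1, 3) → (1, -3)
T2 translate by (5, 6): (1, -3) → (6, 3)
T3 shear: y ← y − 1·x: (6, 3) → (6, -3)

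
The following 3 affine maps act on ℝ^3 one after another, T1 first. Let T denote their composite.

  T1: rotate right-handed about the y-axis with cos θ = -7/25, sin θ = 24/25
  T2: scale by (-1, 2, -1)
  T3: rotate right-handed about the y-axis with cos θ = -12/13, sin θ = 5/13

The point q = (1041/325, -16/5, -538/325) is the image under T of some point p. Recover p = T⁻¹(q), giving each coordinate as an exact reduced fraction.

p = (2, -8/5, 3)

T1 = [-7/25 0 24/25 0; 0 1 0 0; -24/25 0 -7/25 0; 0 0 0 1]
T2·T1 = [7/25 0 -24/25 0; 0 2 0 0; 24/25 0 7/25 0; 0 0 0 1]
T3·…·T1 = [36/325 0 323/325 0; 0 2 0 0; -323/325 0 36/325 0; 0 0 0 1]
det M = 2; M⁻¹ = [36/325 0 -323/325 0; 0 1/2 0 0; 323/325 0 36/325 0; 0 0 0 1]
M⁻¹ · (1041/325, -16/5, -538/325)ᵀ = (2, -8/5, 3)ᵀ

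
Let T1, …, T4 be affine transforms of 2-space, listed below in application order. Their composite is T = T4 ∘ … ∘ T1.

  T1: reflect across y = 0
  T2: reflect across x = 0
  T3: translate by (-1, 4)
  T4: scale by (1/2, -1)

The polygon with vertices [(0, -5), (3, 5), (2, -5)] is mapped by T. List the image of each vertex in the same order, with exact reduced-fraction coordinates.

image vertices: (-1/2, -9), (-2, 1), (-3/2, -9)

T1 reflect across y = 0: (0, -5) → (0, 5); (3, 5) → (3, -5); (2, -5) → (2, 5)
T2 reflect across x = 0: (0, 5) → (0, 5); (3, -5) → (-3, -5); (2, 5) → (-2, 5)
T3 translate by (-1, 4): (0, 5) → (-1, 9); (-3, -5) → (-4, -1); (-2, 5) → (-3, 9)
T4 scale by (1/2, -1): (-1, 9) → (-1/2, -9); (-4, -1) → (-2, 1); (-3, 9) → (-3/2, -9)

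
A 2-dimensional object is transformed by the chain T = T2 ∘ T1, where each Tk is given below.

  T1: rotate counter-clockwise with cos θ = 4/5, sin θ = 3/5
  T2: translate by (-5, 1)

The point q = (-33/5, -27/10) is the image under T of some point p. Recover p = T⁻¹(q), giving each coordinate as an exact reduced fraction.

T1 = [4/5 -3/5 0; 3/5 4/5 0; 0 0 1]
T2·T1 = [4/5 -3/5 -5; 3/5 4/5 1; 0 0 1]
det M = 1; M⁻¹ = [4/5 3/5 17/5; -3/5 4/5 -19/5; 0 0 1]
M⁻¹ · (-33/5, -27/10)ᵀ = (-7/2, -2)ᵀ

p = (-7/2, -2)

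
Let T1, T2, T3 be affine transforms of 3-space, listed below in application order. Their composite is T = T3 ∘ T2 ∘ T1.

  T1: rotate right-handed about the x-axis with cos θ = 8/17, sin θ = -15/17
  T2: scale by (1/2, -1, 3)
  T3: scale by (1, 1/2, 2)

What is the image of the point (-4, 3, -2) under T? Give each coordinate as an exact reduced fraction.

T(p) = (-2, 3/17, -366/17)

T1 rotate right-handed about the x-axis with cos θ = 8/17, sin θ = -15/17: (-4, 3, -2) → (-4, -6/17, -61/17)
T2 scale by (1/2, -1, 3): (-4, -6/17, -61/17) → (-2, 6/17, -183/17)
T3 scale by (1, 1/2, 2): (-2, 6/17, -183/17) → (-2, 3/17, -366/17)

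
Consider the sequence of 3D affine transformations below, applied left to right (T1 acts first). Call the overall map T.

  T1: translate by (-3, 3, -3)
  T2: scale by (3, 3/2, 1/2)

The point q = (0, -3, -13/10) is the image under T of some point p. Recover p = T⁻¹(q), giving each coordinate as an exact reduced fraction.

T1 = [1 0 0 -3; 0 1 0 3; 0 0 1 -3; 0 0 0 1]
T2·T1 = [3 0 0 -9; 0 3/2 0 9/2; 0 0 1/2 -3/2; 0 0 0 1]
det M = 9/4; M⁻¹ = [1/3 0 0 3; 0 2/3 0 -3; 0 0 2 3; 0 0 0 1]
M⁻¹ · (0, -3, -13/10)ᵀ = (3, -5, 2/5)ᵀ

p = (3, -5, 2/5)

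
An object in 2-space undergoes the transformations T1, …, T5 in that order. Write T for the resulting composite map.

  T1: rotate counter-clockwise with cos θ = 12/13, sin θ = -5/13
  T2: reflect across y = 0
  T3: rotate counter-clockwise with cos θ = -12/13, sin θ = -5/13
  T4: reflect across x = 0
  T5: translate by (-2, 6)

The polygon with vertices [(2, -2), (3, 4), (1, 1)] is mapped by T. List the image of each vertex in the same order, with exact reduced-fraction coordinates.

image vertices: (-340/169, 536/169), (499/169, 1130/169), (-99/169, 1013/169)

T1 rotate counter-clockwise with cos θ = 12/13, sin θ = -5/13: (2, -2) → (14/13, -34/13); (3, 4) → (56/13, 33/13); (1, 1) → (17/13, 7/13)
T2 reflect across y = 0: (14/13, -34/13) → (14/13, 34/13); (56/13, 33/13) → (56/13, -33/13); (17/13, 7/13) → (17/13, -7/13)
T3 rotate counter-clockwise with cos θ = -12/13, sin θ = -5/13: (14/13, 34/13) → (2/169, -478/169); (56/13, -33/13) → (-837/169, 116/169); (17/13, -7/13) → (-239/169, -1/169)
T4 reflect across x = 0: (2/169, -478/169) → (-2/169, -478/169); (-837/169, 116/169) → (837/169, 116/169); (-239/169, -1/169) → (239/169, -1/169)
T5 translate by (-2, 6): (-2/169, -478/169) → (-340/169, 536/169); (837/169, 116/169) → (499/169, 1130/169); (239/169, -1/169) → (-99/169, 1013/169)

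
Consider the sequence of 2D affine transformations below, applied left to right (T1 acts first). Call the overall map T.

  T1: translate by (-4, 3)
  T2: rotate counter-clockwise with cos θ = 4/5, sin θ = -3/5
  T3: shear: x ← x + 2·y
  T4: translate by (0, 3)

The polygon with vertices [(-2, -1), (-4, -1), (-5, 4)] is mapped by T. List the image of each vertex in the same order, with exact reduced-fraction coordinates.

T1 translate by (-4, 3): (-2, -1) → (-6, 2); (-4, -1) → (-8, 2); (-5, 4) → (-9, 7)
T2 rotate counter-clockwise with cos θ = 4/5, sin θ = -3/5: (-6, 2) → (-18/5, 26/5); (-8, 2) → (-26/5, 32/5); (-9, 7) → (-3, 11)
T3 shear: x ← x + 2·y: (-18/5, 26/5) → (34/5, 26/5); (-26/5, 32/5) → (38/5, 32/5); (-3, 11) → (19, 11)
T4 translate by (0, 3): (34/5, 26/5) → (34/5, 41/5); (38/5, 32/5) → (38/5, 47/5); (19, 11) → (19, 14)

image vertices: (34/5, 41/5), (38/5, 47/5), (19, 14)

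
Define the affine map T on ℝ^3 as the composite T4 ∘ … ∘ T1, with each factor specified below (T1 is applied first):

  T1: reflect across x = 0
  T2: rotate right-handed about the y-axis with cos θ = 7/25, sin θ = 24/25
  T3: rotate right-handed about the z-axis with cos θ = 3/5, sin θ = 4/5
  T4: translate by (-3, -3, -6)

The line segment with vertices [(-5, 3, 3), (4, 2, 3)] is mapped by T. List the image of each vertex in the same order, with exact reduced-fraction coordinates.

T1 reflect across x = 0: (-5, 3, 3) → (5, 3, 3); (4, 2, 3) → (-4, 2, 3)
T2 rotate right-handed about the y-axis with cos θ = 7/25, sin θ = 24/25: (5, 3, 3) → (107/25, 3, -99/25); (-4, 2, 3) → (44/25, 2, 117/25)
T3 rotate right-handed about the z-axis with cos θ = 3/5, sin θ = 4/5: (107/25, 3, -99/25) → (21/125, 653/125, -99/25); (44/25, 2, 117/25) → (-68/125, 326/125, 117/25)
T4 translate by (-3, -3, -6): (21/125, 653/125, -99/25) → (-354/125, 278/125, -249/25); (-68/125, 326/125, 117/25) → (-443/125, -49/125, -33/25)

image vertices: (-354/125, 278/125, -249/25), (-443/125, -49/125, -33/25)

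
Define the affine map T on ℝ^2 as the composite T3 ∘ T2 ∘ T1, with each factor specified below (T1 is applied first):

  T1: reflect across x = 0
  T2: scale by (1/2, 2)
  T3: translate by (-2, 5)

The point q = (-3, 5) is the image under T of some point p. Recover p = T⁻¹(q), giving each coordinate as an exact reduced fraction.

p = (2, 0)

T1 = [-1 0 0; 0 1 0; 0 0 1]
T2·T1 = [-1/2 0 0; 0 2 0; 0 0 1]
T3·…·T1 = [-1/2 0 -2; 0 2 5; 0 0 1]
det M = -1; M⁻¹ = [-2 0 -4; 0 1/2 -5/2; 0 0 1]
M⁻¹ · (-3, 5)ᵀ = (2, 0)ᵀ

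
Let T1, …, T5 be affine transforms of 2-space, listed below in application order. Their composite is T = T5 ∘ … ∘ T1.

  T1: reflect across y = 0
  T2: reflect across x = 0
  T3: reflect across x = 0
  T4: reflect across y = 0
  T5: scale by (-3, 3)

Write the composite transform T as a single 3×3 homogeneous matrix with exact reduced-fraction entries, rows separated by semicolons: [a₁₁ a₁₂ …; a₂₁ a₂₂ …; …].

T = [-3 0 0; 0 3 0; 0 0 1]

T1 = [1 0 0; 0 -1 0; 0 0 1]
T2·T1 = [-1 0 0; 0 -1 0; 0 0 1]
T3·…·T1 = [1 0 0; 0 -1 0; 0 0 1]
T4·…·T1 = [1 0 0; 0 1 0; 0 0 1]
T5·…·T1 = [-3 0 0; 0 3 0; 0 0 1]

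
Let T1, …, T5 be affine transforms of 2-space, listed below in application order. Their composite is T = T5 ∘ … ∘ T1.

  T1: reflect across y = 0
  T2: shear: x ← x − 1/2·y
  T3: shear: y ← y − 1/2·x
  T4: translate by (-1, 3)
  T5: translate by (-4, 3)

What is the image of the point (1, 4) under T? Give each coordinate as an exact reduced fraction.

T1 reflect across y = 0: (1, 4) → (1, -4)
T2 shear: x ← x − 1/2·y: (1, -4) → (3, -4)
T3 shear: y ← y − 1/2·x: (3, -4) → (3, -11/2)
T4 translate by (-1, 3): (3, -11/2) → (2, -5/2)
T5 translate by (-4, 3): (2, -5/2) → (-2, 1/2)

T(p) = (-2, 1/2)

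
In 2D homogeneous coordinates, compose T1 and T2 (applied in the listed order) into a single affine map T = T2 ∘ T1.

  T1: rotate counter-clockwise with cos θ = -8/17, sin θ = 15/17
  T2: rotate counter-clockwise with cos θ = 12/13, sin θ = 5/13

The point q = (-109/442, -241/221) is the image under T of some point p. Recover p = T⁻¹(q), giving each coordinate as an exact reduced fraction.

T1 = [-8/17 -15/17 0; 15/17 -8/17 0; 0 0 1]
T2·T1 = [-171/221 -140/221 0; 140/221 -171/221 0; 0 0 1]
det M = 1; M⁻¹ = [-171/221 140/221 0; -140/221 -171/221 0; 0 0 1]
M⁻¹ · (-109/442, -241/221)ᵀ = (-1/2, 1)ᵀ

p = (-1/2, 1)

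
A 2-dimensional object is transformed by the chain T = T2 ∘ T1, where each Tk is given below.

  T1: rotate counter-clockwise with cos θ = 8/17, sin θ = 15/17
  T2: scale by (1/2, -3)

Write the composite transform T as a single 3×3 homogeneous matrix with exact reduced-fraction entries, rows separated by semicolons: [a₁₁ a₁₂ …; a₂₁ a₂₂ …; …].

T1 = [8/17 -15/17 0; 15/17 8/17 0; 0 0 1]
T2·T1 = [4/17 -15/34 0; -45/17 -24/17 0; 0 0 1]

T = [4/17 -15/34 0; -45/17 -24/17 0; 0 0 1]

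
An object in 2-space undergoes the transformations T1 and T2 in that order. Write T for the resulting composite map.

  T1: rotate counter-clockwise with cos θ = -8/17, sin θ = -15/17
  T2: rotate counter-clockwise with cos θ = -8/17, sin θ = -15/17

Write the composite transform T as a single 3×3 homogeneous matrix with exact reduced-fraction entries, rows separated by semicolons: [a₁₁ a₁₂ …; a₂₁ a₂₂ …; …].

T = [-161/289 -240/289 0; 240/289 -161/289 0; 0 0 1]

T1 = [-8/17 15/17 0; -15/17 -8/17 0; 0 0 1]
T2·T1 = [-161/289 -240/289 0; 240/289 -161/289 0; 0 0 1]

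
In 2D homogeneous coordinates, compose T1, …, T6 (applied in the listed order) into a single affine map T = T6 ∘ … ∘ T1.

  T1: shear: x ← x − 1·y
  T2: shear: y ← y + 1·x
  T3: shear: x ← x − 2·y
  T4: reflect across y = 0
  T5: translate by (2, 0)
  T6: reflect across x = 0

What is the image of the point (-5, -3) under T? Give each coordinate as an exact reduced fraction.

T1 shear: x ← x − 1·y: (-5, -3) → (-2, -3)
T2 shear: y ← y + 1·x: (-2, -3) → (-2, -5)
T3 shear: x ← x − 2·y: (-2, -5) → (8, -5)
T4 reflect across y = 0: (8, -5) → (8, 5)
T5 translate by (2, 0): (8, 5) → (10, 5)
T6 reflect across x = 0: (10, 5) → (-10, 5)

T(p) = (-10, 5)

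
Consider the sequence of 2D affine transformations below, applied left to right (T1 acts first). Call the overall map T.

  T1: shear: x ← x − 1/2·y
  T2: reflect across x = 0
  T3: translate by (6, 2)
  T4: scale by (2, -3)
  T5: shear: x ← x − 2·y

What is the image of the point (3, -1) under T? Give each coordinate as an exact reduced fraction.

T(p) = (11, -3)

T1 shear: x ← x − 1/2·y: (3, -1) → (7/2, -1)
T2 reflect across x = 0: (7/2, -1) → (-7/2, -1)
T3 translate by (6, 2): (-7/2, -1) → (5/2, 1)
T4 scale by (2, -3): (5/2, 1) → (5, -3)
T5 shear: x ← x − 2·y: (5, -3) → (11, -3)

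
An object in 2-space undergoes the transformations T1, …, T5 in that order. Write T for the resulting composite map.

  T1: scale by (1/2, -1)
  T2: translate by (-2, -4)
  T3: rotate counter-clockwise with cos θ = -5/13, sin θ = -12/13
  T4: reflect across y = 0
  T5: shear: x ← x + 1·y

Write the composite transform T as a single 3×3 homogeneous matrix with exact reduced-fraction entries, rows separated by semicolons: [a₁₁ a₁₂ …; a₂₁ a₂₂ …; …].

T = [7/26 -17/13 -82/13; 6/13 -5/13 -44/13; 0 0 1]

T1 = [1/2 0 0; 0 -1 0; 0 0 1]
T2·T1 = [1/2 0 -2; 0 -1 -4; 0 0 1]
T3·…·T1 = [-5/26 -12/13 -38/13; -6/13 5/13 44/13; 0 0 1]
T4·…·T1 = [-5/26 -12/13 -38/13; 6/13 -5/13 -44/13; 0 0 1]
T5·…·T1 = [7/26 -17/13 -82/13; 6/13 -5/13 -44/13; 0 0 1]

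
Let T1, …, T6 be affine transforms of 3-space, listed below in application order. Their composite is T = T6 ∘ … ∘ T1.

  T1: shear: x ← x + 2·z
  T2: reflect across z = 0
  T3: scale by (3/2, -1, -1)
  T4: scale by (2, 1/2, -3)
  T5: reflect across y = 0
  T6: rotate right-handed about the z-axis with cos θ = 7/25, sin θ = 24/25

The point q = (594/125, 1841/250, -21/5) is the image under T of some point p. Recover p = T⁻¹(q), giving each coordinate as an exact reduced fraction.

T1 = [1 0 2 0; 0 1 0 0; 0 0 1 0; 0 0 0 1]
T2·T1 = [1 0 2 0; 0 1 0 0; 0 0 -1 0; 0 0 0 1]
T3·…·T1 = [3/2 0 3 0; 0 -1 0 0; 0 0 1 0; 0 0 0 1]
T4·…·T1 = [3 0 6 0; 0 -1/2 0 0; 0 0 -3 0; 0 0 0 1]
T5·…·T1 = [3 0 6 0; 0 1/2 0 0; 0 0 -3 0; 0 0 0 1]
T6·…·T1 = [21/25 -12/25 42/25 0; 72/25 7/50 144/25 0; 0 0 -3 0; 0 0 0 1]
det M = -9/2; M⁻¹ = [7/75 8/25 2/3 0; -48/25 14/25 0 0; 0 0 -1/3 0; 0 0 0 1]
M⁻¹ · (594/125, 1841/250, -21/5)ᵀ = (0, -5, 7/5)ᵀ

p = (0, -5, 7/5)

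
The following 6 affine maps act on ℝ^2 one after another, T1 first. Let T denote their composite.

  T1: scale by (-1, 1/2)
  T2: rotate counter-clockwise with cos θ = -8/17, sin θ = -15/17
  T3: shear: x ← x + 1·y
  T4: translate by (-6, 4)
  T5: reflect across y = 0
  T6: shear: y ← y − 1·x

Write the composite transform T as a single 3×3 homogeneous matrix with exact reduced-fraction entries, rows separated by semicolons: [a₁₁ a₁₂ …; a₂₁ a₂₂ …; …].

T1 = [-1 0 0; 0 1/2 0; 0 0 1]
T2·T1 = [8/17 15/34 0; 15/17 -4/17 0; 0 0 1]
T3·…·T1 = [23/17 7/34 0; 15/17 -4/17 0; 0 0 1]
T4·…·T1 = [23/17 7/34 -6; 15/17 -4/17 4; 0 0 1]
T5·…·T1 = [23/17 7/34 -6; -15/17 4/17 -4; 0 0 1]
T6·…·T1 = [23/17 7/34 -6; -38/17 1/34 2; 0 0 1]

T = [23/17 7/34 -6; -38/17 1/34 2; 0 0 1]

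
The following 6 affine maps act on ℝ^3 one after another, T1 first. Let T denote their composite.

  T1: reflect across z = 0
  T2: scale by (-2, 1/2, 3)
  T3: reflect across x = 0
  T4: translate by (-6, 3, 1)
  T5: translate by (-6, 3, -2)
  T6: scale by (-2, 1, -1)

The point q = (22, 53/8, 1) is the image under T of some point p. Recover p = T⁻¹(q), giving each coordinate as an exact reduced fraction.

T1 = [1 0 0 0; 0 1 0 0; 0 0 -1 0; 0 0 0 1]
T2·T1 = [-2 0 0 0; 0 1/2 0 0; 0 0 -3 0; 0 0 0 1]
T3·…·T1 = [2 0 0 0; 0 1/2 0 0; 0 0 -3 0; 0 0 0 1]
T4·…·T1 = [2 0 0 -6; 0 1/2 0 3; 0 0 -3 1; 0 0 0 1]
T5·…·T1 = [2 0 0 -12; 0 1/2 0 6; 0 0 -3 -1; 0 0 0 1]
T6·…·T1 = [-4 0 0 24; 0 1/2 0 6; 0 0 3 1; 0 0 0 1]
det M = -6; M⁻¹ = [-1/4 0 0 6; 0 2 0 -12; 0 0 1/3 -1/3; 0 0 0 1]
M⁻¹ · (22, 53/8, 1)ᵀ = (1/2, 5/4, 0)ᵀ

p = (1/2, 5/4, 0)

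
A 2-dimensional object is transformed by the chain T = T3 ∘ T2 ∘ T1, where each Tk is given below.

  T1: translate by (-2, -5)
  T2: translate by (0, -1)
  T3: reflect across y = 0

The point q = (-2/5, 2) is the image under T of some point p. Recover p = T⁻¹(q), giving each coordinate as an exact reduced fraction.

T1 = [1 0 -2; 0 1 -5; 0 0 1]
T2·T1 = [1 0 -2; 0 1 -6; 0 0 1]
T3·…·T1 = [1 0 -2; 0 -1 6; 0 0 1]
det M = -1; M⁻¹ = [1 0 2; 0 -1 6; 0 0 1]
M⁻¹ · (-2/5, 2)ᵀ = (8/5, 4)ᵀ

p = (8/5, 4)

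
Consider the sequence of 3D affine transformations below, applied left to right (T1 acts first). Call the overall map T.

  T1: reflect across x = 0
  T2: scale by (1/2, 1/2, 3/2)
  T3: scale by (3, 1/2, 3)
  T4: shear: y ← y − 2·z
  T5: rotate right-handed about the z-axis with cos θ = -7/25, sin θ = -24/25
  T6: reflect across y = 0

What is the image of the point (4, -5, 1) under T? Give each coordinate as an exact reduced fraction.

T1 reflect across x = 0: (4, -5, 1) → (-4, -5, 1)
T2 scale by (1/2, 1/2, 3/2): (-4, -5, 1) → (-2, -5/2, 3/2)
T3 scale by (3, 1/2, 3): (-2, -5/2, 3/2) → (-6, -5/4, 9/2)
T4 shear: y ← y − 2·z: (-6, -5/4, 9/2) → (-6, -41/4, 9/2)
T5 rotate right-handed about the z-axis with cos θ = -7/25, sin θ = -24/25: (-6, -41/4, 9/2) → (-204/25, 863/100, 9/2)
T6 reflect across y = 0: (-204/25, 863/100, 9/2) → (-204/25, -863/100, 9/2)

T(p) = (-204/25, -863/100, 9/2)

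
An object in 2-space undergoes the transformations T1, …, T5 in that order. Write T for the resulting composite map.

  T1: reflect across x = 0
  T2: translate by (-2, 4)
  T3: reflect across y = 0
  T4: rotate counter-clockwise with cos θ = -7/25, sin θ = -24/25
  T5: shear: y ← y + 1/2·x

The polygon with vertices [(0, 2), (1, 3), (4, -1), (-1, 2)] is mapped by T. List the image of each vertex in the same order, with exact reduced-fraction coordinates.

T1 reflect across x = 0: (0, 2) → (0, 2); (1, 3) → (-1, 3); (4, -1) → (-4, -1); (-1, 2) → (1, 2)
T2 translate by (-2, 4): (0, 2) → (-2, 6); (-1, 3) → (-3, 7); (-4, -1) → (-6, 3); (1, 2) → (-1, 6)
T3 reflect across y = 0: (-2, 6) → (-2, -6); (-3, 7) → (-3, -7); (-6, 3) → (-6, -3); (-1, 6) → (-1, -6)
T4 rotate counter-clockwise with cos θ = -7/25, sin θ = -24/25: (-2, -6) → (-26/5, 18/5); (-3, -7) → (-147/25, 121/25); (-6, -3) → (-6/5, 33/5); (-1, -6) → (-137/25, 66/25)
T5 shear: y ← y + 1/2·x: (-26/5, 18/5) → (-26/5, 1); (-147/25, 121/25) → (-147/25, 19/10); (-6/5, 33/5) → (-6/5, 6); (-137/25, 66/25) → (-137/25, -1/10)

image vertices: (-26/5, 1), (-147/25, 19/10), (-6/5, 6), (-137/25, -1/10)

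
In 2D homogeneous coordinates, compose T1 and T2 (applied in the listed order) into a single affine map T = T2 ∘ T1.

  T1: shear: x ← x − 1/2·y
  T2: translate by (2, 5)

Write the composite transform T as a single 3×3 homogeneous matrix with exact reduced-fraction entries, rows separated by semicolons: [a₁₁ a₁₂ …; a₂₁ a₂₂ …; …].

T = [1 -1/2 2; 0 1 5; 0 0 1]

T1 = [1 -1/2 0; 0 1 0; 0 0 1]
T2·T1 = [1 -1/2 2; 0 1 5; 0 0 1]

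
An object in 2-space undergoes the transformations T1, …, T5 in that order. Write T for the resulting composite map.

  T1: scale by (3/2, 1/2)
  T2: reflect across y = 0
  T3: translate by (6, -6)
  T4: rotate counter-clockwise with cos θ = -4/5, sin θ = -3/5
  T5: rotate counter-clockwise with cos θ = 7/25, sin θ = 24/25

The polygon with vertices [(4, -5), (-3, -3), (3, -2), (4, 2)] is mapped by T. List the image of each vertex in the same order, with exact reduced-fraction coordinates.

T1 scale by (3/2, 1/2): (4, -5) → (6, -5/2); (-3, -3) → (-9/2, -3/2); (3, -2) → (9/2, -1); (4, 2) → (6, 1)
T2 reflect across y = 0: (6, -5/2) → (6, 5/2); (-9/2, -3/2) → (-9/2, 3/2); (9/2, -1) → (9/2, 1); (6, 1) → (6, -1)
T3 translate by (6, -6): (6, 5/2) → (12, -7/2); (-9/2, 3/2) → (3/2, -9/2); (9/2, 1) → (21/2, -5); (6, -1) → (12, -7)
T4 rotate counter-clockwise with cos θ = -4/5, sin θ = -3/5: (12, -7/2) → (-117/10, -22/5); (3/2, -9/2) → (-39/10, 27/10); (21/2, -5) → (-57/5, -23/10); (12, -7) → (-69/5, -8/5)
T5 rotate counter-clockwise with cos θ = 7/25, sin θ = 24/25: (-117/10, -22/5) → (237/250, -1558/125); (-39/10, 27/10) → (-921/250, -747/250); (-57/5, -23/10) → (-123/125, -2897/250); (-69/5, -8/5) → (-291/125, -1712/125)

image vertices: (237/250, -1558/125), (-921/250, -747/250), (-123/125, -2897/250), (-291/125, -1712/125)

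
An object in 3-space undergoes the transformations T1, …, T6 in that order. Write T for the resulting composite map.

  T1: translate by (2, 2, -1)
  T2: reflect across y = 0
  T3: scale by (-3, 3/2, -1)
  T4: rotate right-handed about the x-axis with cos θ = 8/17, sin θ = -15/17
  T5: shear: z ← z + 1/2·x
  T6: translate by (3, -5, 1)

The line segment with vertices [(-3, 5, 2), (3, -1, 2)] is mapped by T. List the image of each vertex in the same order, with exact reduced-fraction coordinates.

T1 translate by (2, 2, -1): (-3, 5, 2) → (-1, 7, 1); (3, -1, 2) → (5, 1, 1)
T2 reflect across y = 0: (-1, 7, 1) → (-1, -7, 1); (5, 1, 1) → (5, -1, 1)
T3 scale by (-3, 3/2, -1): (-1, -7, 1) → (3, -21/2, -1); (5, -1, 1) → (-15, -3/2, -1)
T4 rotate right-handed about the x-axis with cos θ = 8/17, sin θ = -15/17: (3, -21/2, -1) → (3, -99/17, 299/34); (-15, -3/2, -1) → (-15, -27/17, 29/34)
T5 shear: z ← z + 1/2·x: (3, -99/17, 299/34) → (3, -99/17, 175/17); (-15, -27/17, 29/34) → (-15, -27/17, -113/17)
T6 translate by (3, -5, 1): (3, -99/17, 175/17) → (6, -184/17, 192/17); (-15, -27/17, -113/17) → (-12, -112/17, -96/17)

image vertices: (6, -184/17, 192/17), (-12, -112/17, -96/17)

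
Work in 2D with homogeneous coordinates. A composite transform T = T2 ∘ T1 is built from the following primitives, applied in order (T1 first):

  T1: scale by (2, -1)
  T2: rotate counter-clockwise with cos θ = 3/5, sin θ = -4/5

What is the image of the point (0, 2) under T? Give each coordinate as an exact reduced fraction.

T(p) = (-8/5, -6/5)

T1 scale by (2, -1): (0, 2) → (0, -2)
T2 rotate counter-clockwise with cos θ = 3/5, sin θ = -4/5: (0, -2) → (-8/5, -6/5)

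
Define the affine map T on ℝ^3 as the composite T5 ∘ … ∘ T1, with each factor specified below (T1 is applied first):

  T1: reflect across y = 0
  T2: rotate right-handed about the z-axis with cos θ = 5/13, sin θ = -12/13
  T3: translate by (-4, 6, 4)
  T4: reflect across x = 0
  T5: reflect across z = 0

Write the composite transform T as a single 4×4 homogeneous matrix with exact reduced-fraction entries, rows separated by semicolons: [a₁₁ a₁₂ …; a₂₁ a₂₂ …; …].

T = [-5/13 12/13 0 4; -12/13 -5/13 0 6; 0 0 -1 -4; 0 0 0 1]

T1 = [1 0 0 0; 0 -1 0 0; 0 0 1 0; 0 0 0 1]
T2·T1 = [5/13 -12/13 0 0; -12/13 -5/13 0 0; 0 0 1 0; 0 0 0 1]
T3·…·T1 = [5/13 -12/13 0 -4; -12/13 -5/13 0 6; 0 0 1 4; 0 0 0 1]
T4·…·T1 = [-5/13 12/13 0 4; -12/13 -5/13 0 6; 0 0 1 4; 0 0 0 1]
T5·…·T1 = [-5/13 12/13 0 4; -12/13 -5/13 0 6; 0 0 -1 -4; 0 0 0 1]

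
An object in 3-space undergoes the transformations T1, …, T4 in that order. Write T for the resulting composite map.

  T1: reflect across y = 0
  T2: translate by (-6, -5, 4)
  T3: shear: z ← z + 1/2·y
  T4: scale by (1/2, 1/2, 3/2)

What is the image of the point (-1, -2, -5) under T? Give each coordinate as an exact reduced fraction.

T(p) = (-7/2, -3/2, -15/4)

T1 reflect across y = 0: (-1, -2, -5) → (-1, 2, -5)
T2 translate by (-6, -5, 4): (-1, 2, -5) → (-7, -3, -1)
T3 shear: z ← z + 1/2·y: (-7, -3, -1) → (-7, -3, -5/2)
T4 scale by (1/2, 1/2, 3/2): (-7, -3, -5/2) → (-7/2, -3/2, -15/4)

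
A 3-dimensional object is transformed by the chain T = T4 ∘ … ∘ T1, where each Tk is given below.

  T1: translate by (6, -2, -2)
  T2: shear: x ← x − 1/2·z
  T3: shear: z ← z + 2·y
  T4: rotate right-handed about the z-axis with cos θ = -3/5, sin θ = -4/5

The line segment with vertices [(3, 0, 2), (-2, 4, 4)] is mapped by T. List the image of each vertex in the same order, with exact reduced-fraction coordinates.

T1 translate by (6, -2, -2): (3, 0, 2) → (9, -2, 0); (-2, 4, 4) → (4, 2, 2)
T2 shear: x ← x − 1/2·z: (9, -2, 0) → (9, -2, 0); (4, 2, 2) → (3, 2, 2)
T3 shear: z ← z + 2·y: (9, -2, 0) → (9, -2, -4); (3, 2, 2) → (3, 2, 6)
T4 rotate right-handed about the z-axis with cos θ = -3/5, sin θ = -4/5: (9, -2, -4) → (-7, -6, -4); (3, 2, 6) → (-1/5, -18/5, 6)

image vertices: (-7, -6, -4), (-1/5, -18/5, 6)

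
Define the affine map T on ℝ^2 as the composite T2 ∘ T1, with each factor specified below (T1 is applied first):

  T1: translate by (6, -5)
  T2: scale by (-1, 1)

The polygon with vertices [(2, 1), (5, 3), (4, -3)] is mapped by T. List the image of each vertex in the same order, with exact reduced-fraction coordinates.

image vertices: (-8, -4), (-11, -2), (-10, -8)

T1 translate by (6, -5): (2, 1) → (8, -4); (5, 3) → (11, -2); (4, -3) → (10, -8)
T2 scale by (-1, 1): (8, -4) → (-8, -4); (11, -2) → (-11, -2); (10, -8) → (-10, -8)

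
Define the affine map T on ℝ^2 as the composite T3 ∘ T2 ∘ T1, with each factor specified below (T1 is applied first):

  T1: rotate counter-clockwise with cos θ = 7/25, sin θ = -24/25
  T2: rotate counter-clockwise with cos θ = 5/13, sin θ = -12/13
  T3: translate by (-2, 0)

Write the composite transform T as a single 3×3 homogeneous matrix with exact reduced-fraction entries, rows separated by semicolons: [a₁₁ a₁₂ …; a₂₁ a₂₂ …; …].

T = [-253/325 204/325 -2; -204/325 -253/325 0; 0 0 1]

T1 = [7/25 24/25 0; -24/25 7/25 0; 0 0 1]
T2·T1 = [-253/325 204/325 0; -204/325 -253/325 0; 0 0 1]
T3·…·T1 = [-253/325 204/325 -2; -204/325 -253/325 0; 0 0 1]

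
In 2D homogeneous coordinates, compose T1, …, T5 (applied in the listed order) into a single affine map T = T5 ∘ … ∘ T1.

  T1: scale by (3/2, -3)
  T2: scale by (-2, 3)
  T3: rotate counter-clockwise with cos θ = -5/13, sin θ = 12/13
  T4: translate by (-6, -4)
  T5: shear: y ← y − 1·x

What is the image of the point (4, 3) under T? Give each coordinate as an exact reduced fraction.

T(p) = (306/13, -367/13)

T1 scale by (3/2, -3): (4, 3) → (6, -9)
T2 scale by (-2, 3): (6, -9) → (-12, -27)
T3 rotate counter-clockwise with cos θ = -5/13, sin θ = 12/13: (-12, -27) → (384/13, -9/13)
T4 translate by (-6, -4): (384/13, -9/13) → (306/13, -61/13)
T5 shear: y ← y − 1·x: (306/13, -61/13) → (306/13, -367/13)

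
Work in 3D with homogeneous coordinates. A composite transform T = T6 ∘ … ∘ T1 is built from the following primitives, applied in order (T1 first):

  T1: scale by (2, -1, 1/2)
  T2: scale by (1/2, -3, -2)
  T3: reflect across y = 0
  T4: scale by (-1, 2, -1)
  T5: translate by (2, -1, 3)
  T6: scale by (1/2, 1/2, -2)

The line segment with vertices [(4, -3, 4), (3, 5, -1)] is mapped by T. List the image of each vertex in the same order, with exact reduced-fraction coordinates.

image vertices: (-1, 17/2, -14), (-1/2, -31/2, -4)

T1 scale by (2, -1, 1/2): (4, -3, 4) → (8, 3, 2); (3, 5, -1) → (6, -5, -1/2)
T2 scale by (1/2, -3, -2): (8, 3, 2) → (4, -9, -4); (6, -5, -1/2) → (3, 15, 1)
T3 reflect across y = 0: (4, -9, -4) → (4, 9, -4); (3, 15, 1) → (3, -15, 1)
T4 scale by (-1, 2, -1): (4, 9, -4) → (-4, 18, 4); (3, -15, 1) → (-3, -30, -1)
T5 translate by (2, -1, 3): (-4, 18, 4) → (-2, 17, 7); (-3, -30, -1) → (-1, -31, 2)
T6 scale by (1/2, 1/2, -2): (-2, 17, 7) → (-1, 17/2, -14); (-1, -31, 2) → (-1/2, -31/2, -4)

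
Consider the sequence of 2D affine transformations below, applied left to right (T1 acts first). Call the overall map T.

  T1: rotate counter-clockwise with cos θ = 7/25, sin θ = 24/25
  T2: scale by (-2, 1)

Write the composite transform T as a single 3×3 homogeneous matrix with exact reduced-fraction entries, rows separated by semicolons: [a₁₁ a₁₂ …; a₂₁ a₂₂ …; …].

T1 = [7/25 -24/25 0; 24/25 7/25 0; 0 0 1]
T2·T1 = [-14/25 48/25 0; 24/25 7/25 0; 0 0 1]

T = [-14/25 48/25 0; 24/25 7/25 0; 0 0 1]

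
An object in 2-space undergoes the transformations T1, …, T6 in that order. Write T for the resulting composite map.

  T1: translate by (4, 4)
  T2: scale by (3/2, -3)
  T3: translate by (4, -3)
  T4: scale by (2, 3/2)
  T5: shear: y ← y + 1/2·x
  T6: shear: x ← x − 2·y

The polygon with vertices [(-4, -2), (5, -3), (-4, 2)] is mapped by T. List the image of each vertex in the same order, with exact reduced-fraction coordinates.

image vertices: (27, -19/2), (18, 17/2), (63, -55/2)

T1 translate by (4, 4): (-4, -2) → (0, 2); (5, -3) → (9, 1); (-4, 2) → (0, 6)
T2 scale by (3/2, -3): (0, 2) → (0, -6); (9, 1) → (27/2, -3); (0, 6) → (0, -18)
T3 translate by (4, -3): (0, -6) → (4, -9); (27/2, -3) → (35/2, -6); (0, -18) → (4, -21)
T4 scale by (2, 3/2): (4, -9) → (8, -27/2); (35/2, -6) → (35, -9); (4, -21) → (8, -63/2)
T5 shear: y ← y + 1/2·x: (8, -27/2) → (8, -19/2); (35, -9) → (35, 17/2); (8, -63/2) → (8, -55/2)
T6 shear: x ← x − 2·y: (8, -19/2) → (27, -19/2); (35, 17/2) → (18, 17/2); (8, -55/2) → (63, -55/2)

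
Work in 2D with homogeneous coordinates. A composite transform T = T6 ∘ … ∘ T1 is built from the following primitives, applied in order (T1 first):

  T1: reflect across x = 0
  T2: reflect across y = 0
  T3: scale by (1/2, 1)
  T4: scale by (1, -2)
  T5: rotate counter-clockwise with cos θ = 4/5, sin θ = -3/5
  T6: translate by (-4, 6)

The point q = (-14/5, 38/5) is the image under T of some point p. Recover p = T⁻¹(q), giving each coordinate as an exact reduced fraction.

T1 = [-1 0 0; 0 1 0; 0 0 1]
T2·T1 = [-1 0 0; 0 -1 0; 0 0 1]
T3·…·T1 = [-1/2 0 0; 0 -1 0; 0 0 1]
T4·…·T1 = [-1/2 0 0; 0 2 0; 0 0 1]
T5·…·T1 = [-2/5 6/5 0; 3/10 8/5 0; 0 0 1]
T6·…·T1 = [-2/5 6/5 -4; 3/10 8/5 6; 0 0 1]
det M = -1; M⁻¹ = [-8/5 6/5 -68/5; 3/10 2/5 -6/5; 0 0 1]
M⁻¹ · (-14/5, 38/5)ᵀ = (0, 1)ᵀ

p = (0, 1)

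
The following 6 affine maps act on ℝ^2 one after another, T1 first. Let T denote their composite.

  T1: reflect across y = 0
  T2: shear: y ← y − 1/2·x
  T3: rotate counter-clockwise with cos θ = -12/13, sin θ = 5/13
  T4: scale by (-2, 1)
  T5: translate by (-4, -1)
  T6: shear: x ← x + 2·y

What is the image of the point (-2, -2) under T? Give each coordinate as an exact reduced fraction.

T1 reflect across y = 0: (-2, -2) → (-2, 2)
T2 shear: y ← y − 1/2·x: (-2, 2) → (-2, 3)
T3 rotate counter-clockwise with cos θ = -12/13, sin θ = 5/13: (-2, 3) → (9/13, -46/13)
T4 scale by (-2, 1): (9/13, -46/13) → (-18/13, -46/13)
T5 translate by (-4, -1): (-18/13, -46/13) → (-70/13, -59/13)
T6 shear: x ← x + 2·y: (-70/13, -59/13) → (-188/13, -59/13)

T(p) = (-188/13, -59/13)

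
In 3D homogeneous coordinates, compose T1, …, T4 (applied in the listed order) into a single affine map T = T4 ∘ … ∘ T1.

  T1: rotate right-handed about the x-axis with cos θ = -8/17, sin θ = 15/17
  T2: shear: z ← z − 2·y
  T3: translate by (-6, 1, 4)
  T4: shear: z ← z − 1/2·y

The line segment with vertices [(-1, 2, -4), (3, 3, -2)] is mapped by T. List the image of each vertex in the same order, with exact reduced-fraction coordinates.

image vertices: (-7, 61/17, 23/34), (-3, 23/17, 211/34)

T1 rotate right-handed about the x-axis with cos θ = -8/17, sin θ = 15/17: (-1, 2, -4) → (-1, 44/17, 62/17); (3, 3, -2) → (3, 6/17, 61/17)
T2 shear: z ← z − 2·y: (-1, 44/17, 62/17) → (-1, 44/17, -26/17); (3, 6/17, 61/17) → (3, 6/17, 49/17)
T3 translate by (-6, 1, 4): (-1, 44/17, -26/17) → (-7, 61/17, 42/17); (3, 6/17, 49/17) → (-3, 23/17, 117/17)
T4 shear: z ← z − 1/2·y: (-7, 61/17, 42/17) → (-7, 61/17, 23/34); (-3, 23/17, 117/17) → (-3, 23/17, 211/34)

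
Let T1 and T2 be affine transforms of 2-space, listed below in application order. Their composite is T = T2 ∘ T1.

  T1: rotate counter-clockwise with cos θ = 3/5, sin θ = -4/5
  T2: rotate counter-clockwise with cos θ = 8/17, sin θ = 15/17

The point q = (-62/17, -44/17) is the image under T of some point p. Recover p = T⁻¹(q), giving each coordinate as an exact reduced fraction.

p = (-4, -2)

T1 = [3/5 4/5 0; -4/5 3/5 0; 0 0 1]
T2·T1 = [84/85 -13/85 0; 13/85 84/85 0; 0 0 1]
det M = 1; M⁻¹ = [84/85 13/85 0; -13/85 84/85 0; 0 0 1]
M⁻¹ · (-62/17, -44/17)ᵀ = (-4, -2)ᵀ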